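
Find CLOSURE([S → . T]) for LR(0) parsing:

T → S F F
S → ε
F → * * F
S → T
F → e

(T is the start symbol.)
To compute CLOSURE, for each item [A → α.Bβ] where B is a non-terminal, add [B → .γ] for all productions B → γ; repeat for the newly added items until nothing changes.

Start with: [S → . T]
  [S → . T] has the dot before T: add [T → . S F F]
  [T → . S F F] has the dot before S: add [S → .]
No further items can be added.

CLOSURE = { [S → . T], [S → .], [T → . S F F] }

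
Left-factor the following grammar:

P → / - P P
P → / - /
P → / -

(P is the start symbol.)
P → / - P'
P' → P P
P' → /
P' → ε

Left-factoring transforms A → αβ₁ | αβ₂ into A → αA' and A' → β₁ | β₂
(α is the longest common prefix among the alternatives). Repeat until
no nonterminal has two alternatives with a common prefix.

Round 1: P has alternatives sharing prefix '/ -'. Introduce P': P → / - P'
  Add: P' → P P
  Add: P' → /
  Add: P' → ε

No remaining common prefixes — done.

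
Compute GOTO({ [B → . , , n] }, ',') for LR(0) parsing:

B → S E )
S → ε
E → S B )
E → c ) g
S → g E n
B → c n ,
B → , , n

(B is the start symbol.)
GOTO(I, ',') = CLOSURE({ [A → αX.β] : [A → α.Xβ] ∈ I, X = ',' })

Items with dot before ',', with the dot advanced:
  [B → . , , n] → [B → , . , n]
Closure adds nothing (no advanced item has the dot before a non-terminal).

GOTO = { [B → , . , n] }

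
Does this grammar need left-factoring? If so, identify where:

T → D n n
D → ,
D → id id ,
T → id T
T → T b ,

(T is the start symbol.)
Left-factoring is needed when two productions for the same non-terminal
share a common prefix on the right-hand side.

Productions for T:
  T → D n n
  T → id T
  T → T b ,
Productions for D:
  D → ,
  D → id id ,

No common prefixes found.

Answer: No, left-factoring is not needed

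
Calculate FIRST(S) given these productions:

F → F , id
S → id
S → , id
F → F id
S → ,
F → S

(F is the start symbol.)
{ ',', 'id' }

From S → id:
  - id is a terminal: add 'id' and stop
From S → , id:
  - ',' is a terminal: add ',' and stop
From S → ,:
  - ',' is a terminal: add ',' and stop

Collecting: FIRST(S) = { ',', 'id' }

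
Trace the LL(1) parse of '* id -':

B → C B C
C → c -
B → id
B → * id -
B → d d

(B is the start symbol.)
LL(1) parsing maintains a stack (initially the start symbol over $) and the input. At each step: if the stack top is a terminal, match it against the current input token; if it is a non-terminal N, replace it with the RHS of M[N, lookahead] (the unique production whose predict set contains the lookahead).

Stack is shown with the top on the left.

Stack     Input     Action
--------------------------
B $       * id - $  output B → * id -
* id - $  * id - $  match '*'
id - $    id - $    match 'id'
- $       - $       match '-'
$         $         accept

The string is accepted.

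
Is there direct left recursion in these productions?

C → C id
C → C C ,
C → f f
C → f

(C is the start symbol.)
Direct left recursion occurs when N → N α for some non-terminal N (the right-hand side begins with the left-hand side itself).

C → C id: LEFT RECURSIVE (starts with C)
C → C C ,: LEFT RECURSIVE (starts with C)
C → f f: starts with f
C → f: starts with f

The grammar has direct left recursion on: C.

Answer: Yes, C is left-recursive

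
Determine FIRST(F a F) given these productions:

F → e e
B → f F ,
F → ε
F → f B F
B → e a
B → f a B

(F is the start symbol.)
FIRST sets of the non-terminals involved (from the grammar, by fixed-point iteration):
  FIRST(F) = { 'e', 'f', ε }

To compute FIRST(F a F), process the symbols left to right:
Symbol F is a non-terminal. Add FIRST(F) \ {ε} = { 'e', 'f' }
F is nullable (ε ∈ FIRST(F)), continue to the next symbol.
Symbol a is a terminal. Add 'a' and stop.
FIRST(F a F) = { 'a', 'e', 'f' }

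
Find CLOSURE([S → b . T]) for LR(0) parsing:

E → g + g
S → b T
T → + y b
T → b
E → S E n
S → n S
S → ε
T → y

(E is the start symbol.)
To compute CLOSURE, for each item [A → α.Bβ] where B is a non-terminal, add [B → .γ] for all productions B → γ; repeat for the newly added items until nothing changes.

Start with: [S → b . T]
  [S → b . T] has the dot before T: add [T → . + y b], [T → . b], [T → . y]
No further items can be added.

CLOSURE = { [S → b . T], [T → . + y b], [T → . b], [T → . y] }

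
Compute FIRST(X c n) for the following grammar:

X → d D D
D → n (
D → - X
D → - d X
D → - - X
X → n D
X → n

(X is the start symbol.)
FIRST sets of the non-terminals involved (from the grammar, by fixed-point iteration):
  FIRST(X) = { 'd', 'n' }

To compute FIRST(X c n), process the symbols left to right:
Symbol X is a non-terminal. Add FIRST(X) \ {ε} = { 'd', 'n' }
X is not nullable (ε ∉ FIRST(X)), so stop here.
FIRST(X c n) = { 'd', 'n' }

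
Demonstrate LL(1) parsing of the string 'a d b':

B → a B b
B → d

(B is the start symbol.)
LL(1) parsing maintains a stack (initially the start symbol over $) and the input. At each step: if the stack top is a terminal, match it against the current input token; if it is a non-terminal N, replace it with the RHS of M[N, lookahead] (the unique production whose predict set contains the lookahead).

Stack is shown with the top on the left.

Stack    Input    Action
------------------------
B $      a d b $  output B → a B b
a B b $  a d b $  match 'a'
B b $    d b $    output B → d
d b $    d b $    match 'd'
b $      b $      match 'b'
$        $        accept

The string is accepted.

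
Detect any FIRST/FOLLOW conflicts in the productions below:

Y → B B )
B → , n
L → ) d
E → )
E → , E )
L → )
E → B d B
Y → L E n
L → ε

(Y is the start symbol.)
A FIRST/FOLLOW conflict occurs when a non-terminal N has a nullable alternative N → β (β ⇒* ε) and another alternative N → α with FIRST(α) ∩ FOLLOW(N) ≠ ∅: on such a lookahead the parser cannot decide between expanding α and letting N vanish via β.

Nullable non-terminals: L.

L: nullable alternative(s) L → ε; FOLLOW(L) = { ')', ',' }
  L → ) d: FIRST \ {ε} = { ')' } — overlaps FOLLOW(L) on { ')' }: CONFLICT
  L → ): FIRST \ {ε} = { ')' } — overlaps FOLLOW(L) on { ')' }: CONFLICT
  L → ε: FIRST \ {ε} = { } — this is the only nullable alternative, skip

B, E, Y have no nullable alternative, so no FIRST/FOLLOW check is needed there.

So the grammar has 2 FIRST/FOLLOW conflicts (marked CONFLICT above).

Answer: Yes. L → ')' d with FOLLOW(L) on { ')' }; L → ')' with FOLLOW(L) on { ')' }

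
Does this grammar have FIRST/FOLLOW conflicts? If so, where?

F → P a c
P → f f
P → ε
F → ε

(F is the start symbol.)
No FIRST/FOLLOW conflicts.

Nullable non-terminals: F, P.
FIRST sets used below: FIRST(P) = { 'f', ε }

F: nullable alternative(s) F → ε; FOLLOW(F) = { $ }
  F → P a c: FIRST \ {ε} = { 'a', 'f' } — disjoint from FOLLOW(F)
  F → ε: FIRST \ {ε} = { } — this is the only nullable alternative, skip

P: nullable alternative(s) P → ε; FOLLOW(P) = { 'a' }
  P → f f: FIRST \ {ε} = { 'f' } — disjoint from FOLLOW(P)
  P → ε: FIRST \ {ε} = { } — this is the only nullable alternative, skip

No FIRST/FOLLOW conflicts found.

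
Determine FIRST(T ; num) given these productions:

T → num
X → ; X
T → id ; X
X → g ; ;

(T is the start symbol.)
FIRST sets of the non-terminals involved (from the grammar, by fixed-point iteration):
  FIRST(T) = { 'id', 'num' }

To compute FIRST(T ; num), process the symbols left to right:
Symbol T is a non-terminal. Add FIRST(T) \ {ε} = { 'id', 'num' }
T is not nullable (ε ∉ FIRST(T)), so stop here.
FIRST(T ; num) = { 'id', 'num' }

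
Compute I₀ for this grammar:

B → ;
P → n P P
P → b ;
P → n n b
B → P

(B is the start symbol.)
First, augment the grammar with B' → B
I₀ = CLOSURE({ [B' → . B] }):
  [B' → . B] has the dot before B: add [B → . ;], [B → . P]
  [B → . P] has the dot before P: add [P → . n P P], [P → . b ;], [P → . n n b]
No further items can be added.

I₀ = { [B → . ;], [B → . P], [B' → . B], [P → . b ;], [P → . n P P], [P → . n n b] }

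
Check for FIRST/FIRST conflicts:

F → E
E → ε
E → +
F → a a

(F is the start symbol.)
No FIRST/FIRST conflicts.

A FIRST/FIRST conflict occurs when two productions N → α and N → β for the same non-terminal have FIRST(α) ∩ FIRST(β) ≠ ∅ (with ε ∈ FIRST of a nullable right-hand side, so two nullable alternatives also conflict).

FIRST sets of the non-terminals at (or reachable through a nullable prefix from) the front of some alternative:
  FIRST(E) = { '+', ε }

Productions for F:
  F → E: FIRST = { '+', ε }
  F → a a: FIRST = { 'a' }
Productions for E:
  E → ε: FIRST = { ε }
  E → +: FIRST = { '+' }

All alternatives of each non-terminal have pairwise disjoint FIRST sets.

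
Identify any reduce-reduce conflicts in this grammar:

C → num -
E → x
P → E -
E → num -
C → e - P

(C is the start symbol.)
Augment with C' → C and build the canonical LR(0) collection (I0 = CLOSURE({[C' → . C]}), then GOTO on every symbol after a dot until no new states appear). It has 12 states:
  I0: { [C → . e - P], [C → . num -], [C' → . C] }  — shift
  I1: { [C' → C .] }  — accept
  I2: { [C → e . - P] }  — shift
  I3: { [C → num . -] }  — shift
  I4: { [C → num - .] }  — reduce
  I5: { [C → e - . P], [E → . num -], [E → . x], [P → . E -] }  — shift
  I6: { [P → E . -] }  — shift
  I7: { [C → e - P .] }  — reduce
  I8: { [E → num . -] }  — shift
  I9: { [E → x .] }  — reduce
  I10: { [E → num - .] }  — reduce
  I11: { [P → E - .] }  — reduce

No state contains more than one complete item.

Answer: No reduce-reduce conflicts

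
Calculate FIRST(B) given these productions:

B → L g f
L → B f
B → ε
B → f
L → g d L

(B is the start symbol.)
{ 'f', 'g', ε }

To compute FIRST(B), examine every production with B on the left-hand side, reading each right-hand side left to right until a non-nullable symbol is reached.

FIRST sets of the other non-terminals involved (by the same procedure, iterated to a fixed point):
  FIRST(L) = { 'f', 'g' }

From B → L g f:
  - L is a non-terminal: add FIRST(L) \ {ε} = { 'f', 'g' }
    L is not nullable, so stop
From B → ε:
  - ε-production, so ε ∈ FIRST(B)
From B → f:
  - f is a terminal: add 'f' and stop

Collecting: FIRST(B) = { 'f', 'g', ε }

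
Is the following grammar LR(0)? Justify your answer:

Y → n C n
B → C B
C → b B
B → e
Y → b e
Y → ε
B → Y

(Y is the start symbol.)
A grammar is LR(0) if no state in the canonical LR(0) collection has:
  - both a shift item (dot before a terminal) and a complete item (shift-reduce conflict), or
  - two or more complete items (reduce-reduce conflict; the accept item [Y' → Y .] counts as a complete item here).

Augment with Y' → Y and build the canonical LR(0) collection (I0 = CLOSURE({[Y' → . Y]}), then GOTO on every symbol after a dot until no new states appear). It has 15 states:
  I0: { [Y → . b e], [Y → . n C n], [Y → .], [Y' → . Y] }  — shift, reduce
  I1: { [Y' → Y .] }  — accept
  I2: { [Y → b . e] }  — shift
  I3: { [C → . b B], [Y → n . C n] }  — shift
  I4: { [Y → n C . n] }  — shift
  I5: { [B → . C B], [B → . Y], [B → . e], [C → . b B], [C → b . B], [Y → . b e], [Y → . n C n], [Y → .] }  — shift, reduce
  I6: { [C → b B .] }  — reduce
  I7: { [B → . C B], [B → . Y], [B → . e], [B → C . B], [C → . b B], [Y → . b e], [Y → . n C n], [Y → .] }  — shift, reduce
  I8: { [B → Y .] }  — reduce
  I9: { [B → . C B], [B → . Y], [B → . e], [C → . b B], [C → b . B], [Y → . b e], [Y → . n C n], [Y → .], [Y → b . e] }  — shift, reduce
  I10: { [B → e .] }  — reduce
  I11: { [B → e .], [Y → b e .] }  — 2 reduces
  I12: { [B → C B .] }  — reduce
  I13: { [Y → n C n .] }  — reduce
  I14: { [Y → b e .] }  — reduce

Conflict in state I0:
  Shift-reduce conflict between [Y → .] and [Y → . b e]
So the grammar is NOT LR(0).

Answer: No. Shift-reduce conflict between [Y → .] and [Y → . b e]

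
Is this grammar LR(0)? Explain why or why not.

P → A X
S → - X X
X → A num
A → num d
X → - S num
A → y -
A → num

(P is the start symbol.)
Augment with P' → P and build the canonical LR(0) collection (I0 = CLOSURE({[P' → . P]}), then GOTO on every symbol after a dot until no new states appear). It has 16 states:
  I0: { [A → . num d], [A → . num], [A → . y -], [P → . A X], [P' → . P] }  — shift
  I1: { [A → . num d], [A → . num], [A → . y -], [P → A . X], [X → . - S num], [X → . A num] }  — shift
  I2: { [P' → P .] }  — accept
  I3: { [A → num . d], [A → num .] }  — shift, reduce
  I4: { [A → y . -] }  — shift
  I5: { [A → y - .] }  — reduce
  I6: { [A → num d .] }  — reduce
  I7: { [S → . - X X], [X → - . S num] }  — shift
  I8: { [X → A . num] }  — shift
  I9: { [P → A X .] }  — reduce
  I10: { [X → A num .] }  — reduce
  I11: { [A → . num d], [A → . num], [A → . y -], [S → - . X X], [X → . - S num], [X → . A num] }  — shift
  I12: { [X → - S . num] }  — shift
  I13: { [X → - S num .] }  — reduce
  I14: { [A → . num d], [A → . num], [A → . y -], [S → - X . X], [X → . - S num], [X → . A num] }  — shift
  I15: { [S → - X X .] }  — reduce

Conflict in state I3:
  Shift-reduce conflict between [A → num .] and [A → num . d]
So the grammar is NOT LR(0).

Answer: No. Shift-reduce conflict between [A → num .] and [A → num . d]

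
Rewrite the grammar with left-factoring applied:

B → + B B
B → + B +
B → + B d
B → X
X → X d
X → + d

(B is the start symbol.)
Left-factoring transforms A → αβ₁ | αβ₂ into A → αA' and A' → β₁ | β₂
(α is the longest common prefix among the alternatives). Repeat until
no nonterminal has two alternatives with a common prefix.

Round 1: B has alternatives sharing prefix '+ B'. Introduce B': B → + B B'
  Add: B' → B
  Add: B' → +
  Add: B' → d

No remaining common prefixes — done.

Resulting grammar:
B → + B B'
B' → B
B' → +
B' → d
B → X
X → X d
X → + d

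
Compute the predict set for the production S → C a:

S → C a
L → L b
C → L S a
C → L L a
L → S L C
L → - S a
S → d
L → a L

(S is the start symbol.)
PREDICT(S → C a) = (FIRST(RHS) \ {ε}) ∪ (FOLLOW(S) if ε ∈ FIRST(RHS), i.e. RHS ⇒* ε)
FIRST(C) = { '-', 'a', 'd' }
FIRST(C a) = { '-', 'a', 'd' }
ε ∉ FIRST(C a), so FOLLOW(S) is not added.
PREDICT(S → C a) = { '-', 'a', 'd' }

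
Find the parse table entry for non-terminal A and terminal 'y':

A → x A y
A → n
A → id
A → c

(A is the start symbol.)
To find M[A, 'y'], we find productions for A where 'y' is in the predict set (PREDICT(N → α) = (FIRST(α) \ {ε}) ∪ (FOLLOW(N) if α ⇒* ε)).

A → x A y: PREDICT = { 'x' }
A → n: PREDICT = { 'n' }
A → id: PREDICT = { 'id' }
A → c: PREDICT = { 'c' }

M[A, 'y'] is empty (no production applies)

Answer: Empty (error entry)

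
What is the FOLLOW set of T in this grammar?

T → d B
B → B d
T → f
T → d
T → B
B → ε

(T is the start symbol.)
{ $ }

To compute FOLLOW(T), find every occurrence of T on a right-hand side N → α T β: add FIRST(β) \ {ε}, and if β is empty or nullable also add FOLLOW(N). Iterate to a fixed point.

T is the start symbol, so $ ∈ FOLLOW(T).
T does not occur on any right-hand side.

Taking the union: FOLLOW(T) = { $ }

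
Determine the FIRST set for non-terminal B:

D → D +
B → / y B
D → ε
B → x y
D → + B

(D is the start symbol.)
{ '/', 'x' }

From B → / y B:
  - '/' is a terminal: add '/' and stop
From B → x y:
  - x is a terminal: add 'x' and stop

Collecting: FIRST(B) = { '/', 'x' }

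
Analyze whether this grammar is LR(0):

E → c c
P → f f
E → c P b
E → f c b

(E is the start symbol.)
Yes, the grammar is LR(0)

A grammar is LR(0) if no state in the canonical LR(0) collection has:
  - both a shift item (dot before a terminal) and a complete item (shift-reduce conflict), or
  - two or more complete items (reduce-reduce conflict; the accept item [E' → E .] counts as a complete item here).

Augment with E' → E and build the canonical LR(0) collection (I0 = CLOSURE({[E' → . E]}), then GOTO on every symbol after a dot until no new states appear). It has 11 states:
  I0: { [E → . c P b], [E → . c c], [E → . f c b], [E' → . E] }  — shift
  I1: { [E' → E .] }  — accept
  I2: { [E → c . P b], [E → c . c], [P → . f f] }  — shift
  I3: { [E → f . c b] }  — shift
  I4: { [E → f c . b] }  — shift
  I5: { [E → f c b .] }  — reduce
  I6: { [E → c P . b] }  — shift
  I7: { [E → c c .] }  — reduce
  I8: { [P → f . f] }  — shift
  I9: { [P → f f .] }  — reduce
  I10: { [E → c P b .] }  — reduce

Every state is either a pure shift/goto state or contains exactly one complete item and nothing to shift — no conflicts. The grammar is LR(0).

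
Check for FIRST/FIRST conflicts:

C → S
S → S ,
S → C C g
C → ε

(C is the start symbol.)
A FIRST/FIRST conflict occurs when two productions N → α and N → β for the same non-terminal have FIRST(α) ∩ FIRST(β) ≠ ∅ (with ε ∈ FIRST of a nullable right-hand side, so two nullable alternatives also conflict).

FIRST sets of the non-terminals at (or reachable through a nullable prefix from) the front of some alternative:
  FIRST(S) = { 'g' }
  FIRST(C) = { 'g', ε }

Productions for C:
  C → S: FIRST = { 'g' }
  C → ε: FIRST = { ε }
Productions for S:
  S → S ,: FIRST = { 'g' }
  S → C C g: FIRST = { 'g' }

Conflict for S: S → S , and S → C C g
  Overlap: { 'g' }

Answer: Yes. S → S ',' / S → C C g on { 'g' }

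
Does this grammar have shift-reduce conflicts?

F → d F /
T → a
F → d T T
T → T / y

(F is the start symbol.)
A shift-reduce conflict occurs when an LR(0) state has both:
  - a complete (reduce) item [A → α .] (dot at the end), and
  - a shift item [B → β . c γ] (dot before a terminal).

Augment with F' → F and build the canonical LR(0) collection (I0 = CLOSURE({[F' → . F]}), then GOTO on every symbol after a dot until no new states appear). It has 10 states:
  I0: { [F → . d F /], [F → . d T T], [F' → . F] }  — shift
  I1: { [F' → F .] }  — accept
  I2: { [F → . d F /], [F → . d T T], [F → d . F /], [F → d . T T], [T → . T / y], [T → . a] }  — shift
  I3: { [F → d F . /] }  — shift
  I4: { [F → d T . T], [T → . T / y], [T → . a], [T → T . / y] }  — shift
  I5: { [T → a .] }  — reduce
  I6: { [T → T / . y] }  — shift
  I7: { [F → d T T .], [T → T . / y] }  — shift, reduce
  I8: { [T → T / y .] }  — reduce
  I9: { [F → d F / .] }  — reduce

I7 contains reduce item [F → d T T .] and shift item [T → T . / y] — shift-reduce conflict.

Answer: Yes — I7: [F → d T T .] vs [T → T . / y]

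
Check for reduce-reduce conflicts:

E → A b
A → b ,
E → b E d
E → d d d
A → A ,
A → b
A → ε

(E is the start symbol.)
Augment with E' → E and build the canonical LR(0) collection (I0 = CLOSURE({[E' → . E]}), then GOTO on every symbol after a dot until no new states appear). It has 12 states:
  I0: { [A → . A ,], [A → . b ,], [A → . b], [A → .], [E → . A b], [E → . b E d], [E → . d d d], [E' → . E] }  — shift, reduce
  I1: { [A → A . ,], [E → A . b] }  — shift
  I2: { [E' → E .] }  — accept
  I3: { [A → . A ,], [A → . b ,], [A → . b], [A → .], [A → b . ,], [A → b .], [E → . A b], [E → . b E d], [E → . d d d], [E → b . E d] }  — shift, 2 reduces
  I4: { [E → d . d d] }  — shift
  I5: { [E → d d . d] }  — shift
  I6: { [E → d d d .] }  — reduce
  I7: { [A → b , .] }  — reduce
  I8: { [E → b E . d] }  — shift
  I9: { [E → b E d .] }  — reduce
  I10: { [A → A , .] }  — reduce
  I11: { [E → A b .] }  — reduce

I3 contains complete items [A → .], [A → b .] — reduce-reduce conflict.

Answer: Yes — I3: [A → .] vs [A → b .]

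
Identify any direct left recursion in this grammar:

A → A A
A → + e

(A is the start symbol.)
Yes, A is left-recursive

A → A A: LEFT RECURSIVE (starts with A)
A → + e: starts with '+'

The grammar has direct left recursion on: A.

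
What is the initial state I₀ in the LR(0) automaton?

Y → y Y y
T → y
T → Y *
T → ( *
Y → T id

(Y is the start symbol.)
First, augment the grammar with Y' → Y
I₀ = CLOSURE({ [Y' → . Y] }):
  [Y' → . Y] has the dot before Y: add [Y → . y Y y], [Y → . T id]
  [Y → . T id] has the dot before T: add [T → . y], [T → . Y *], [T → . ( *]
No further items can be added.

I₀ = { [T → . ( *], [T → . Y *], [T → . y], [Y → . T id], [Y → . y Y y], [Y' → . Y] }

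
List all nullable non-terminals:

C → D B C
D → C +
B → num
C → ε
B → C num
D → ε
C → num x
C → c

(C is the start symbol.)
A non-terminal is nullable if it can derive ε (the empty string): either it has an ε-production, or it has a production whose right-hand side consists entirely of nullable non-terminals.

ε-productions: C → ε, D → ε
So C, D are immediately nullable.
No further non-terminal can be added: every production for the remaining non-terminals contains a terminal or a non-nullable non-terminal.
Nullable = { 'C', 'D' }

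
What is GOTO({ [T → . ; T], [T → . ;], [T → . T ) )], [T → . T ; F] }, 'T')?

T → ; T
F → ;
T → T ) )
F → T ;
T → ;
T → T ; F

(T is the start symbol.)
GOTO(I, 'T') = CLOSURE({ [A → αX.β] : [A → α.Xβ] ∈ I, X = 'T' })

Items with dot before 'T', with the dot advanced:
  [T → . T ) )] → [T → T . ) )]
  [T → . T ; F] → [T → T . ; F]
Closure adds nothing (no advanced item has the dot before a non-terminal).

GOTO = { [T → T . ) )], [T → T . ; F] }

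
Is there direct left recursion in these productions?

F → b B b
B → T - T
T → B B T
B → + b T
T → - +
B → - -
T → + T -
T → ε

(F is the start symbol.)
No direct left recursion

Direct left recursion occurs when N → N α for some non-terminal N (the right-hand side begins with the left-hand side itself).

F → b B b: starts with b
B → T - T: starts with T
T → B B T: starts with B
B → + b T: starts with '+'
T → - +: starts with '-'
B → - -: starts with '-'
T → + T -: starts with '+'
T → ε: starts with ε

No direct left recursion found.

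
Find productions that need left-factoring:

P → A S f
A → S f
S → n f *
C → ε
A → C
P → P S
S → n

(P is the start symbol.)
Left-factoring is needed when two productions for the same non-terminal
share a common prefix on the right-hand side.

Productions for P:
  P → A S f
  P → P S
Productions for A:
  A → S f
  A → C
Productions for S:
  S → n f *
  S → n

Found common prefix 'n' in productions for S

Answer: Yes, S has productions with common prefix 'n'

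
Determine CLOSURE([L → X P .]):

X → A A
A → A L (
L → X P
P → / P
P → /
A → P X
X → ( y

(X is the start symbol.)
To compute CLOSURE, for each item [A → α.Bβ] where B is a non-terminal, add [B → .γ] for all productions B → γ; repeat for the newly added items until nothing changes.

Start with: [L → X P .]
The dot is at the end, so nothing is added.

CLOSURE = { [L → X P .] }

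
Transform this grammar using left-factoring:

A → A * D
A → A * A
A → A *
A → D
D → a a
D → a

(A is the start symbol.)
Left-factoring transforms A → αβ₁ | αβ₂ into A → αA' and A' → β₁ | β₂
(α is the longest common prefix among the alternatives). Repeat until
no nonterminal has two alternatives with a common prefix.

Round 1: A has alternatives sharing prefix 'A *'. Introduce A': A → A * A'
  Add: A' → D
  Add: A' → A
  Add: A' → ε

Round 2: D has alternatives sharing prefix 'a'. Introduce D': D → a D'
  Add: D' → a
  Add: D' → ε

No remaining common prefixes — done.

Resulting grammar:
A → A * A'
A' → D
A' → A
A' → ε
A → D
D → a D'
D' → a
D' → ε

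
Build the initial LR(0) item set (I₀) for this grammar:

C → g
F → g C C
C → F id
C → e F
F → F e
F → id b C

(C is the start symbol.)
{ [C → . F id], [C → . e F], [C → . g], [C' → . C], [F → . F e], [F → . g C C], [F → . id b C] }

First, augment the grammar with C' → C
I₀ = CLOSURE({ [C' → . C] }):
  [C' → . C] has the dot before C: add [C → . g], [C → . F id], [C → . e F]
  [C → . F id] has the dot before F: add [F → . g C C], [F → . F e], [F → . id b C]
No further items can be added.

I₀ = { [C → . F id], [C → . e F], [C → . g], [C' → . C], [F → . F e], [F → . g C C], [F → . id b C] }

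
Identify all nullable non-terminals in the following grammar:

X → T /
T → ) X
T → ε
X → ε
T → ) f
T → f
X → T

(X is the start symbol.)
A non-terminal is nullable if it can derive ε (the empty string): either it has an ε-production, or it has a production whose right-hand side consists entirely of nullable non-terminals.

ε-productions: T → ε, X → ε
So T, X are immediately nullable.
Every non-terminal is now nullable.
Nullable = { 'T', 'X' }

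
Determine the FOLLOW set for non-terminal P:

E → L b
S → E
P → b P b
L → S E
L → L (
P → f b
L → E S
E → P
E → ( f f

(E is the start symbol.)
In P → b P b: P is followed by b, add FIRST(b) \ {ε} = { 'b' }
In E → P: P is at the end, add FOLLOW(E)

The FOLLOW sets referred to above (computed the same way, to a fixed point):
  FOLLOW(E) = { $, '(', 'b', 'f' }

Taking the union: FOLLOW(P) = { $, '(', 'b', 'f' }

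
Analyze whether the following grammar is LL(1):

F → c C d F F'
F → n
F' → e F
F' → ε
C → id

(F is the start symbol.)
No. Predict set conflict for F': { 'e' }

Relevant sets:
  FOLLOW(F') = { $, 'e' }

For F:
  PREDICT(F → c C d F F') = { 'c' }
  PREDICT(F → n) = { 'n' }
For F':
  PREDICT(F' → e F) = { 'e' }
  PREDICT(F' → ε) = { $, 'e' }
C has a single production, so nothing to check there.

Conflict found: Predict set conflict for F': { 'e' }
The grammar is NOT LL(1).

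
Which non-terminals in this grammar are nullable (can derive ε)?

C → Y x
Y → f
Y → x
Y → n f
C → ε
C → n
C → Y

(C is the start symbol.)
A non-terminal is nullable if it can derive ε (the empty string): either it has an ε-production, or it has a production whose right-hand side consists entirely of nullable non-terminals.

ε-productions: C → ε
So C is immediately nullable.
No further non-terminal can be added: every production for the remaining non-terminals contains a terminal or a non-nullable non-terminal.
Nullable = { 'C' }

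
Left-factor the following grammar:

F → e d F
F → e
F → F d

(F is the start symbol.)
Left-factoring transforms A → αβ₁ | αβ₂ into A → αA' and A' → β₁ | β₂
(α is the longest common prefix among the alternatives). Repeat until
no nonterminal has two alternatives with a common prefix.

Round 1: F has alternatives sharing prefix 'e'. Introduce F': F → e F'
  Add: F' → d F
  Add: F' → ε

No remaining common prefixes — done.

Resulting grammar:
F → e F'
F' → d F
F' → ε
F → F d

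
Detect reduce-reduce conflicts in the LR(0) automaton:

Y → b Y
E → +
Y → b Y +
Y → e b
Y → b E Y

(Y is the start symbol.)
No reduce-reduce conflicts

A reduce-reduce conflict occurs when an LR(0) state has two complete items [A → α .] and [B → β .] — both call for a reduction, and with no lookahead the parser cannot choose between them.

Augment with Y' → Y and build the canonical LR(0) collection (I0 = CLOSURE({[Y' → . Y]}), then GOTO on every symbol after a dot until no new states appear). It has 10 states:
  I0: { [Y → . b E Y], [Y → . b Y +], [Y → . b Y], [Y → . e b], [Y' → . Y] }  — shift
  I1: { [Y' → Y .] }  — accept
  I2: { [E → . +], [Y → . b E Y], [Y → . b Y +], [Y → . b Y], [Y → . e b], [Y → b . E Y], [Y → b . Y +], [Y → b . Y] }  — shift
  I3: { [Y → e . b] }  — shift
  I4: { [Y → e b .] }  — reduce
  I5: { [E → + .] }  — reduce
  I6: { [Y → . b E Y], [Y → . b Y +], [Y → . b Y], [Y → . e b], [Y → b E . Y] }  — shift
  I7: { [Y → b Y . +], [Y → b Y .] }  — shift, reduce
  I8: { [Y → b Y + .] }  — reduce
  I9: { [Y → b E Y .] }  — reduce

No state contains more than one complete item.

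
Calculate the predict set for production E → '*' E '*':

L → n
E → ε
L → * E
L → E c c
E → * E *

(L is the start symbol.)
{ '*' }

PREDICT(E → '*' E '*') = (FIRST(RHS) \ {ε}) ∪ (FOLLOW(E) if ε ∈ FIRST(RHS), i.e. RHS ⇒* ε)
FIRST('*' E '*') = { '*' }
ε ∉ FIRST('*' E '*'), so FOLLOW(E) is not added.
PREDICT(E → '*' E '*') = { '*' }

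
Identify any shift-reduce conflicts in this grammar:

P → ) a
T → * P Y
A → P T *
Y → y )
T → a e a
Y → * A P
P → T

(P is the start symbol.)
No shift-reduce conflicts

Augment with P' → P and build the canonical LR(0) collection (I0 = CLOSURE({[P' → . P]}), then GOTO on every symbol after a dot until no new states appear). It has 19 states:
  I0: { [P → . ) a], [P → . T], [P' → . P], [T → . * P Y], [T → . a e a] }  — shift
  I1: { [P → ) . a] }  — shift
  I2: { [P → . ) a], [P → . T], [T → * . P Y], [T → . * P Y], [T → . a e a] }  — shift
  I3: { [P' → P .] }  — accept
  I4: { [P → T .] }  — reduce
  I5: { [T → a . e a] }  — shift
  I6: { [T → a e . a] }  — shift
  I7: { [T → a e a .] }  — reduce
  I8: { [T → * P . Y], [Y → . * A P], [Y → . y )] }  — shift
  I9: { [A → . P T *], [P → . ) a], [P → . T], [T → . * P Y], [T → . a e a], [Y → * . A P] }  — shift
  I10: { [T → * P Y .] }  — reduce
  I11: { [Y → y . )] }  — shift
  I12: { [Y → y ) .] }  — reduce
  I13: { [P → . ) a], [P → . T], [T → . * P Y], [T → . a e a], [Y → * A . P] }  — shift
  I14: { [A → P . T *], [T → . * P Y], [T → . a e a] }  — shift
  I15: { [A → P T . *] }  — shift
  I16: { [A → P T * .] }  — reduce
  I17: { [Y → * A P .] }  — reduce
  I18: { [P → ) a .] }  — reduce

No state contains both a complete item and a shift item.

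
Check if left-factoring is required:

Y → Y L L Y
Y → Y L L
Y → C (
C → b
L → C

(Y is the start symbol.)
Yes, Y has productions with common prefix 'Y L L'

Left-factoring is needed when two productions for the same non-terminal
share a common prefix on the right-hand side.

Productions for Y:
  Y → Y L L Y
  Y → Y L L
  Y → C (

Found common prefix 'Y L L' in productions for Y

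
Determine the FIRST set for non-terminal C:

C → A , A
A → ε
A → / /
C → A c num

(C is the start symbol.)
{ ',', '/', 'c' }

To compute FIRST(C), examine every production with C on the left-hand side, reading each right-hand side left to right until a non-nullable symbol is reached.

FIRST sets of the other non-terminals involved (by the same procedure, iterated to a fixed point):
  FIRST(A) = { '/', ε }

From C → A , A:
  - A is a non-terminal: add FIRST(A) \ {ε} = { '/' }
    A is nullable, so continue to the next symbol
  - ',' is a terminal: add ',' and stop
From C → A c num:
  - A is a non-terminal: add FIRST(A) \ {ε} = { '/' }
    A is nullable, so continue to the next symbol
  - c is a terminal: add 'c' and stop

Collecting: FIRST(C) = { ',', '/', 'c' }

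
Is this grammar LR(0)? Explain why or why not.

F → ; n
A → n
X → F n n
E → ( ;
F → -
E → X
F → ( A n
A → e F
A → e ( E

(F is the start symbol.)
A grammar is LR(0) if no state in the canonical LR(0) collection has:
  - both a shift item (dot before a terminal) and a complete item (shift-reduce conflict), or
  - two or more complete items (reduce-reduce conflict; the accept item [F' → F .] counts as a complete item here).

Augment with F' → F and build the canonical LR(0) collection (I0 = CLOSURE({[F' → . F]}), then GOTO on every symbol after a dot until no new states appear). It has 19 states:
  I0: { [F → . ( A n], [F → . -], [F → . ; n], [F' → . F] }  — shift
  I1: { [A → . e ( E], [A → . e F], [A → . n], [F → ( . A n] }  — shift
  I2: { [F → - .] }  — reduce
  I3: { [F → ; . n] }  — shift
  I4: { [F' → F .] }  — accept
  I5: { [F → ; n .] }  — reduce
  I6: { [F → ( A . n] }  — shift
  I7: { [A → e . ( E], [A → e . F], [F → . ( A n], [F → . -], [F → . ; n] }  — shift
  I8: { [A → n .] }  — reduce
  I9: { [A → . e ( E], [A → . e F], [A → . n], [A → e ( . E], [E → . ( ;], [E → . X], [F → ( . A n], [F → . ( A n], [F → . -], [F → . ; n], [X → . F n n] }  — shift
  I10: { [A → e F .] }  — reduce
  I11: { [A → . e ( E], [A → . e F], [A → . n], [E → ( . ;], [F → ( . A n] }  — shift
  I12: { [A → e ( E .] }  — reduce
  I13: { [X → F . n n] }  — shift
  I14: { [E → X .] }  — reduce
  I15: { [X → F n . n] }  — shift
  I16: { [X → F n n .] }  — reduce
  I17: { [E → ( ; .] }  — reduce
  I18: { [F → ( A n .] }  — reduce

Every state is either a pure shift/goto state or contains exactly one complete item and nothing to shift — no conflicts. The grammar is LR(0).

Answer: Yes, the grammar is LR(0)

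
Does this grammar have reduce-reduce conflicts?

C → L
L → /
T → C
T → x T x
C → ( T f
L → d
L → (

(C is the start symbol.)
No reduce-reduce conflicts

A reduce-reduce conflict occurs when an LR(0) state has two complete items [A → α .] and [B → β .] — both call for a reduction, and with no lookahead the parser cannot choose between them.

Augment with C' → C and build the canonical LR(0) collection (I0 = CLOSURE({[C' → . C]}), then GOTO on every symbol after a dot until no new states appear). It has 12 states:
  I0: { [C → . ( T f], [C → . L], [C' → . C], [L → . (], [L → . /], [L → . d] }  — shift
  I1: { [C → ( . T f], [C → . ( T f], [C → . L], [L → ( .], [L → . (], [L → . /], [L → . d], [T → . C], [T → . x T x] }  — shift, reduce
  I2: { [L → / .] }  — reduce
  I3: { [C' → C .] }  — accept
  I4: { [C → L .] }  — reduce
  I5: { [L → d .] }  — reduce
  I6: { [T → C .] }  — reduce
  I7: { [C → ( T . f] }  — shift
  I8: { [C → . ( T f], [C → . L], [L → . (], [L → . /], [L → . d], [T → . C], [T → . x T x], [T → x . T x] }  — shift
  I9: { [T → x T . x] }  — shift
  I10: { [T → x T x .] }  — reduce
  I11: { [C → ( T f .] }  — reduce

No state contains more than one complete item.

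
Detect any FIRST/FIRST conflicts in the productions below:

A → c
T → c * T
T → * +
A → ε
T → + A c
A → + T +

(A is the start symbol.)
No FIRST/FIRST conflicts.

A FIRST/FIRST conflict occurs when two productions N → α and N → β for the same non-terminal have FIRST(α) ∩ FIRST(β) ≠ ∅ (with ε ∈ FIRST of a nullable right-hand side, so two nullable alternatives also conflict).

Productions for A:
  A → c: FIRST = { 'c' }
  A → ε: FIRST = { ε }
  A → + T +: FIRST = { '+' }
Productions for T:
  T → c * T: FIRST = { 'c' }
  T → * +: FIRST = { '*' }
  T → + A c: FIRST = { '+' }

All alternatives of each non-terminal have pairwise disjoint FIRST sets.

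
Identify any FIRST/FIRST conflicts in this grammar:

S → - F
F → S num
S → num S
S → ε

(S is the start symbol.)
Productions for S:
  S → - F: FIRST = { '-' }
  S → num S: FIRST = { 'num' }
  S → ε: FIRST = { ε }
F has only one production, so no FIRST/FIRST conflict is possible there.

All alternatives of each non-terminal have pairwise disjoint FIRST sets.

Answer: No FIRST/FIRST conflicts.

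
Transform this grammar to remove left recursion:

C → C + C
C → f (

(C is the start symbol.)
C is directly left-recursive. The standard transformation for
  A → A α₁ | ... | A α_m | β₁ | ... | β_n
is
  A  → β₁ A' | ... | β_n A'
  A' → α₁ A' | ... | α_m A' | ε

C → f ( becomes C → f ( C'
C → C + C becomes C' → + C C'
Add C' → ε

Resulting grammar:
C → f ( C'
C' → + C C'
C' → ε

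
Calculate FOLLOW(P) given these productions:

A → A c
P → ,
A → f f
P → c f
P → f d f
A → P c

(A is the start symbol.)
In A → P c: P is followed by c, add FIRST(c) \ {ε} = { 'c' }

Taking the union: FOLLOW(P) = { 'c' }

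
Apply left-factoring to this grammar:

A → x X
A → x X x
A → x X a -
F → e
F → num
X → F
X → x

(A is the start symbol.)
Left-factoring transforms A → αβ₁ | αβ₂ into A → αA' and A' → β₁ | β₂
(α is the longest common prefix among the alternatives). Repeat until
no nonterminal has two alternatives with a common prefix.

Round 1: A has alternatives sharing prefix 'x X'. Introduce A': A → x X A'
  Add: A' → ε
  Add: A' → x
  Add: A' → a -

No remaining common prefixes — done.

Resulting grammar:
A → x X A'
A' → ε
A' → x
A' → a -
F → e
F → num
X → F
X → x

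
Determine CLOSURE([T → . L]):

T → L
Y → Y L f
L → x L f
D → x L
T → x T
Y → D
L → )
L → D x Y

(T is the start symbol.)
To compute CLOSURE, for each item [A → α.Bβ] where B is a non-terminal, add [B → .γ] for all productions B → γ; repeat for the newly added items until nothing changes.

Start with: [T → . L]
  [T → . L] has the dot before L: add [L → . x L f], [L → . )], [L → . D x Y]
  [L → . D x Y] has the dot before D: add [D → . x L]
No further items can be added.

CLOSURE = { [D → . x L], [L → . )], [L → . D x Y], [L → . x L f], [T → . L] }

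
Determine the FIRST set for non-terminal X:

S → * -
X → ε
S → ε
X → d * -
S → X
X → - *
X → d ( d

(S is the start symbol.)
{ '-', 'd', ε }

From X → ε:
  - ε-production, so ε ∈ FIRST(X)
From X → d * -:
  - d is a terminal: add 'd' and stop
From X → - *:
  - '-' is a terminal: add '-' and stop
From X → d ( d:
  - d is a terminal: add 'd' and stop

Collecting: FIRST(X) = { '-', 'd', ε }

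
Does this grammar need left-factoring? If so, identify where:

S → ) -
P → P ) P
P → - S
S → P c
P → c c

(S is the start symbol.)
Left-factoring is needed when two productions for the same non-terminal
share a common prefix on the right-hand side.

Productions for S:
  S → ) -
  S → P c
Productions for P:
  P → P ) P
  P → - S
  P → c c

No common prefixes found.

Answer: No, left-factoring is not needed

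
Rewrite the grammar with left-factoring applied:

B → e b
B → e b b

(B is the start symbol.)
B → e b B'
B' → ε
B' → b

Left-factoring transforms A → αβ₁ | αβ₂ into A → αA' and A' → β₁ | β₂
(α is the longest common prefix among the alternatives). Repeat until
no nonterminal has two alternatives with a common prefix.

Round 1: B has alternatives sharing prefix 'e b'. Introduce B': B → e b B'
  Add: B' → ε
  Add: B' → b

No remaining common prefixes — done.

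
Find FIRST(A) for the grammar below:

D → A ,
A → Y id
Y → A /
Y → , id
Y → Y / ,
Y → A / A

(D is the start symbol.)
To compute FIRST(A), examine every production with A on the left-hand side, reading each right-hand side left to right until a non-nullable symbol is reached.

FIRST sets of the other non-terminals involved (by the same procedure, iterated to a fixed point):
  FIRST(Y) = { ',' }

From A → Y id:
  - Y is a non-terminal: add FIRST(Y) \ {ε} = { ',' }
    Y is not nullable, so stop

Collecting: FIRST(A) = { ',' }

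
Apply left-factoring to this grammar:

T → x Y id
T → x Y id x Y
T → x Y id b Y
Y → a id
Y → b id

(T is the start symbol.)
T → x Y id T'
T' → ε
T' → x Y
T' → b Y
Y → a id
Y → b id

Left-factoring transforms A → αβ₁ | αβ₂ into A → αA' and A' → β₁ | β₂
(α is the longest common prefix among the alternatives). Repeat until
no nonterminal has two alternatives with a common prefix.

Round 1: T has alternatives sharing prefix 'x Y id'. Introduce T': T → x Y id T'
  Add: T' → ε
  Add: T' → x Y
  Add: T' → b Y

No remaining common prefixes — done.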